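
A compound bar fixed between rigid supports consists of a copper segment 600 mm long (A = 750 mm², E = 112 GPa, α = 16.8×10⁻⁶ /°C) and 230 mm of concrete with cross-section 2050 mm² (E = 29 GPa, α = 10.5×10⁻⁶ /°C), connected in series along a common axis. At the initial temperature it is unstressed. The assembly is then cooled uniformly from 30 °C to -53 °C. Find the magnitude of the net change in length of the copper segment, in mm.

|ΔL| ≈ 0.164 mm

Free thermal contraction of the whole bar: Σ αᵢΔT Lᵢ = 16.8×10⁻⁶×83×600 + 10.5×10⁻⁶×83×230 = 1.037 mm.
The walls prevent any net length change, so an axial force P (same in every segment) develops. Compatibility: P · Σ Lᵢ/(AᵢEᵢ) = δ_free.
Σ Lᵢ/(AᵢEᵢ) = 600/(750×112×10³) + 230/(2050×29×10³) = 1.101×10⁻⁵ mm/N.
So P = 1.037 / 1.101×10⁻⁵ = 94.18 kN, tensile.
For the copper segment, free thermal change = 16.8×10⁻⁶×83×600 = 0.8366 mm and elastic change from P = 94180×600/(750×112×10³) = 0.6727 mm; these oppose, so the net change is 0.164 mm (segment shortens).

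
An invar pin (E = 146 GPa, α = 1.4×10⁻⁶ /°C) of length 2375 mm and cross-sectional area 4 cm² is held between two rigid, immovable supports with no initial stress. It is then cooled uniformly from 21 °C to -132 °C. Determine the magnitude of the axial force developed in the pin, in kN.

P ≈ 12.5 kN (tensile)

The ends cannot move, so σ = EαΔT = 146×10³ × 1.4×10⁻⁶ × 153 = 31.27 MPa.
Axial force P = σA = 31.27 × 400 = 12510 N = 12.51 kN, tensile.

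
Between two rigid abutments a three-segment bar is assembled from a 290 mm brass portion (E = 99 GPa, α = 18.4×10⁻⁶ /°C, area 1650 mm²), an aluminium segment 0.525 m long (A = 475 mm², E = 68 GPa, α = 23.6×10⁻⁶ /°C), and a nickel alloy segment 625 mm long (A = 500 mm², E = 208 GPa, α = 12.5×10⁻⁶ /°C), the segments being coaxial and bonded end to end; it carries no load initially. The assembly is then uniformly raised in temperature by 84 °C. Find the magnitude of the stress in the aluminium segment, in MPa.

If the supports were absent, the total length change would be Σ αᵢΔT Lᵢ = 18.4×10⁻⁶×84×290 + 23.6×10⁻⁶×84×525 + 12.5×10⁻⁶×84×625 = 2.145 mm.
The rigid supports impose zero overall length change; the single axial force P common to all segments must satisfy P Σ Lᵢ/(AᵢEᵢ) = δ_free.
Σ Lᵢ/(AᵢEᵢ) = 290/(1650×99×10³) + 525/(475×68×10³) + 625/(500×208×10³) = 2.404×10⁻⁵ mm/N.
P = 2.145 / 2.404×10⁻⁵ = 89240 N = 89.24 kN, compressive.
σ_{aluminium} = P / A = 89240 / 475 = 187.9 MPa.

σ ≈ 188 MPa (compressive)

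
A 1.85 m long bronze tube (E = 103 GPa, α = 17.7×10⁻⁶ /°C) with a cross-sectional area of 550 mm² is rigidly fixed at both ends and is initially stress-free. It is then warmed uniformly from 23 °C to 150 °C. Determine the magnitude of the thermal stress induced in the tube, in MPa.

With length fixed, the mechanical strain must cancel the thermal strain αΔT = 17.7×10⁻⁶ × 127 = 2247.9×10⁻⁶.
The stress required to suppress this strain is σ = Eε = 103×10³ × 2247.9×10⁻⁶ = 231.5 MPa, compressive since the tube is trying to expand.

σ ≈ 232 MPa (compressive)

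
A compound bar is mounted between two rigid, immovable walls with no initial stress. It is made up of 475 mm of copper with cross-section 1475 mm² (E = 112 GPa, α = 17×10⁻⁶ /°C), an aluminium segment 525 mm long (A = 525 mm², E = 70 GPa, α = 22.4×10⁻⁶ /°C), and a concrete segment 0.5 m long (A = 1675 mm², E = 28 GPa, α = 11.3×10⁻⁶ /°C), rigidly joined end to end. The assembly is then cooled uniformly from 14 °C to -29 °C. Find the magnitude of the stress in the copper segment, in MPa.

σ ≈ 26.7 MPa (tensile)

Free thermal contraction of the whole bar: Σ αᵢΔT Lᵢ = 17×10⁻⁶×43×475 + 22.4×10⁻⁶×43×525 + 11.3×10⁻⁶×43×500 = 1.096 mm.
The rigid supports impose zero overall length change; the single axial force P common to all segments must satisfy P Σ Lᵢ/(AᵢEᵢ) = δ_free.
Σ Lᵢ/(AᵢEᵢ) = 475/(1475×112×10³) + 525/(525×70×10³) + 500/(1675×28×10³) = 2.782×10⁻⁵ mm/N.
Hence P = δ_free / Σ(L/AE) = 1.096/2.782×10⁻⁵ = 39.39 kN (tensile).
σ_{copper} = P / A = 39390 / 1475 = 26.7 MPa.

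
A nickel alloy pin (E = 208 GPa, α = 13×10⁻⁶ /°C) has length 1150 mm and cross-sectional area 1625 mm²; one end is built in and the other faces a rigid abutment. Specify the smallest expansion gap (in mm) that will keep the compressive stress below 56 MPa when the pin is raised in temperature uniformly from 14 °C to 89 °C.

With no wall the pin would lengthen by αΔT L = 13×10⁻⁶ × 75 × 1150 = 1.121 mm.
At the allowable stress the elastic shortening the wall may impose is σL/E = 56 × 1150 / (208×10³) = 0.3096 mm.
So the gap has to take up the difference, g_min = δ_free − σL/E = 1.121 − 0.3096 = 0.8116 mm.

g ≈ 0.812 mm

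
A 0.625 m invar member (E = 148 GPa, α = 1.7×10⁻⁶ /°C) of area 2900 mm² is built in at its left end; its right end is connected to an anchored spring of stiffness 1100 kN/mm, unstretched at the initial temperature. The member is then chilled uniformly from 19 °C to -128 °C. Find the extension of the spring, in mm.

If the spring were absent the member would shorten by αΔT L = 1.7×10⁻⁶ × 147 × 625 = 0.1562 mm.
With a force P in the spring, the elastic change of the member is PL/(AE) and that of the spring is P/k; compatibility requires their sum to equal δ_free.
P [ L/(AE) + 1/k ] = δ_free → P [ 625/(2900×148×10³) + 1/(1100×10³) ] = 0.1562.
P = 0.1562 / 2.365×10⁻⁶ = 66030 N.
Spring extension = P/k = 66030/(1100×10³) = 0.06003 mm.

δ ≈ 0.06 mm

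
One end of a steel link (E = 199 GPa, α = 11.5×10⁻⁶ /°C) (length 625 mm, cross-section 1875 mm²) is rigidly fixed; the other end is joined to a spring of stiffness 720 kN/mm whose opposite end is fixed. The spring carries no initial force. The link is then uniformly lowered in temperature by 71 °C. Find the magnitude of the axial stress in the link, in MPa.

Free thermal contraction: δ_free = αΔT L = 11.5×10⁻⁶ × 71 × 625 = 0.5103 mm.
With a force P in the spring, the elastic change of the link is PL/(AE) and that of the spring is P/k; compatibility requires their sum to equal δ_free.
So P = δ_free / [L/(AE) + 1/k] = 0.5103 / [ 625/(1875×199×10³) + 1/(720×10³) ].
P = 0.5103 / 3.064×10⁻⁶ = 166600 N.
σ = P/A = 166600/1875 = 88.83 MPa.

σ ≈ 88.8 MPa (tensile)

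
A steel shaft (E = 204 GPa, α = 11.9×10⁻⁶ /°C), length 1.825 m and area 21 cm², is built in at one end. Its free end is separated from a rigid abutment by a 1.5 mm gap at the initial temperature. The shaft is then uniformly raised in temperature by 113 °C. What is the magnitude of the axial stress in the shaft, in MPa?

If the wall were absent the shaft would grow by αΔT L = 11.9×10⁻⁶ × 113 × 1825 = 2.454 mm.
The gap closes (δ_free > 1.5 mm) and the wall then resists a further 2.454 − 1.5 = 0.9541 mm of expansion.
Compatibility: PL/(AE) = 0.9541 mm, so σ = P/A = E × (0.9541/1825) = 106.6 MPa.

σ ≈ 107 MPa (compressive)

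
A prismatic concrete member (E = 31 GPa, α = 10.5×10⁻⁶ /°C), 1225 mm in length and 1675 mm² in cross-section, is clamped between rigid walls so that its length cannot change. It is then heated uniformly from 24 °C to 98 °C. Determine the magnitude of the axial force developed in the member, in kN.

The ends cannot move, so σ = EαΔT = 31×10³ × 10.5×10⁻⁶ × 74 = 24.09 MPa.
Then P = σA = 24.09 × 1675 mm² = 40.35 kN, compressive.

P ≈ 40.3 kN (compressive)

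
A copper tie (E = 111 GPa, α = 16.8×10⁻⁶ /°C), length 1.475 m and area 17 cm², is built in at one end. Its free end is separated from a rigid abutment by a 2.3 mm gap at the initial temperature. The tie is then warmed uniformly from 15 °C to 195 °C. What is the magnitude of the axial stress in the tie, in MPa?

σ ≈ 163 MPa (compressive)

If the wall were absent the tie would grow by αΔT L = 16.8×10⁻⁶ × 180 × 1475 = 4.46 mm.
This exceeds the 2.3 mm gap, so the wall pushes back. The portion of expansion that must be recovered elastically is δ_free − gap = 4.46 − 2.3 = 2.16 mm.
Compatibility: PL/(AE) = 2.16 mm, so σ = P/A = E × (2.16/1475) = 162.6 MPa.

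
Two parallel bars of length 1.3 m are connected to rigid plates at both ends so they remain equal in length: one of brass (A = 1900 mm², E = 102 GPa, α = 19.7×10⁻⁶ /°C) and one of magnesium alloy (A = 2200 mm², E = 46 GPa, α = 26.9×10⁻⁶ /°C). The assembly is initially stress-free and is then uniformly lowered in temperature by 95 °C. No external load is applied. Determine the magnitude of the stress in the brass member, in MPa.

Equilibrium of a rigid end plate with no external load gives equal and opposite internal forces ±P in the two members. Since α_{magnesium alloy} > α_{brass}, cooling drives the magnesium alloy into tension and the brass into compression.
Compatibility of the two members (thermal + elastic change equal): (α₁ − α₂)ΔT = P·[1/(A₁E₁) + 1/(A₂E₂)].
|α₁ − α₂|·ΔT = 7.2×10⁻⁶ × 95 = 0.000684.
1/(A₁E₁) + 1/(A₂E₂) = 1/(1900×102×10³) + 1/(2200×46×10³) = 1.504×10⁻⁸ N⁻¹.
So P = 0.000684 / 1.504×10⁻⁸ = 45.47 kN.
σ_{brass} = P/A₁ = 45470/1900 = 23.93 MPa, compressive.

σ ≈ 23.9 MPa (compressive)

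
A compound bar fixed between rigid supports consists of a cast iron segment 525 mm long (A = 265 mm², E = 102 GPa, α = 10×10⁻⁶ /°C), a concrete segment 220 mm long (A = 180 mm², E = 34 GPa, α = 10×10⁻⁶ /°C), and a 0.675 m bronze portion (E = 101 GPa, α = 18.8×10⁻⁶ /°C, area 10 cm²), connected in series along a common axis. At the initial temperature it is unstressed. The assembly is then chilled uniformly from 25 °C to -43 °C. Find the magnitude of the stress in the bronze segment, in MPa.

With the walls removed the bar would change length by δ_free = Σ αᵢΔT Lᵢ = 10×10⁻⁶×68×525 + 10×10⁻⁶×68×220 + 18.8×10⁻⁶×68×675 = 1.37 mm.
The walls prevent any net length change, so an axial force P (same in every segment) develops. Compatibility: P · Σ Lᵢ/(AᵢEᵢ) = δ_free.
Σ Lᵢ/(AᵢEᵢ) = 525/(265×102×10³) + 220/(180×34×10³) + 675/(1000×101×10³) = 6.205×10⁻⁵ mm/N.
So P = 1.37 / 6.205×10⁻⁵ = 22.07 kN, tensile.
σ_{bronze} = P / A = 22070 / 1000 = 22.07 MPa.

σ ≈ 22.1 MPa (tensile)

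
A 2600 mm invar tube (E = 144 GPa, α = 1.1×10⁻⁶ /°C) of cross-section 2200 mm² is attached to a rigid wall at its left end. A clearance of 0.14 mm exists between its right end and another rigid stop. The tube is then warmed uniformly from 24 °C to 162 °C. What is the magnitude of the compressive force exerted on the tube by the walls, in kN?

If the wall were absent the tube would grow by αΔT L = 1.1×10⁻⁶ × 138 × 2600 = 0.3947 mm.
The gap closes (δ_free > 0.14 mm) and the wall then resists a further 0.3947 − 0.14 = 0.2547 mm of expansion.
So σ = E(δ_free − g)/L = 144×10³ × 0.2547/2600 = 14.11 MPa.
P = σA = 14.11 × 2200 = 31.03 kN.

P ≈ 31 kN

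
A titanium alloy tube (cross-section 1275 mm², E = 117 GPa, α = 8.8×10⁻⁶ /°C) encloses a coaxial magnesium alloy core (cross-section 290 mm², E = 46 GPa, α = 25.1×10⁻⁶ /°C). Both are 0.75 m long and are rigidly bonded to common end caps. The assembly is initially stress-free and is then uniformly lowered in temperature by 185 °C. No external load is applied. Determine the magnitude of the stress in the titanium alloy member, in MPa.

σ ≈ 29 MPa (compressive)

Both members must finish at the same length. With the larger α, the magnesium alloy tends to over-contract; the plates restrain it, putting the magnesium alloy in tension and the titanium alloy in compression. With no external load the two internal forces are equal and opposite, magnitude P.
Equating the net (thermal + elastic) strains gives |α₁ − α₂|·ΔT = P·[1/(A₁E₁) + 1/(A₂E₂)].
|α₁ − α₂|·ΔT = 16.3×10⁻⁶ × 185 = 0.003015.
1/(A₁E₁) + 1/(A₂E₂) = 1/(1275×117×10³) + 1/(290×46×10³) = 8.167×10⁻⁸ N⁻¹.
So P = 0.003015 / 8.167×10⁻⁸ = 36.92 kN.
σ_{titanium alloy} = P/A₁ = 36920/1275 = 28.96 MPa, compressive.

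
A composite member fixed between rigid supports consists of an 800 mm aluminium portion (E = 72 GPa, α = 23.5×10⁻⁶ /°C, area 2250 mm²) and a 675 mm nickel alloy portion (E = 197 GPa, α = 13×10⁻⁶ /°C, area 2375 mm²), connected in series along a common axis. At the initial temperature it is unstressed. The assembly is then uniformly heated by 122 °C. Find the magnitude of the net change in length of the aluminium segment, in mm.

With the walls removed the bar would change length by δ_free = Σ αᵢΔT Lᵢ = 23.5×10⁻⁶×122×800 + 13×10⁻⁶×122×675 = 3.364 mm.
The rigid supports impose zero overall length change; the single axial force P common to all segments must satisfy P Σ Lᵢ/(AᵢEᵢ) = δ_free.
Σ Lᵢ/(AᵢEᵢ) = 800/(2250×72×10³) + 675/(2375×197×10³) = 6.381×10⁻⁶ mm/N.
Hence P = δ_free / Σ(L/AE) = 3.364/6.381×10⁻⁶ = 527.2 kN (compressive).
For the aluminium segment, free thermal change = 23.5×10⁻⁶×122×800 = 2.294 mm and elastic change from P = 527200×800/(2250×72×10³) = 2.604 mm; these oppose, so the net change is 0.31 mm (segment shortens).

|ΔL| ≈ 0.31 mm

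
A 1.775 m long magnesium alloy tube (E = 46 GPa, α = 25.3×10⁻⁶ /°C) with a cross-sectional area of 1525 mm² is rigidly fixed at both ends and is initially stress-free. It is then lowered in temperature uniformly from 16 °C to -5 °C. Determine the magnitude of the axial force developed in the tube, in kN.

P ≈ 37.3 kN (tensile)

With zero net strain, σ = E·αΔT = 46 GPa × 25.3×10⁻⁶ × 21 = 24.44 MPa.
Axial force P = σA = 24.44 × 1525 = 37270 N = 37.27 kN, tensile.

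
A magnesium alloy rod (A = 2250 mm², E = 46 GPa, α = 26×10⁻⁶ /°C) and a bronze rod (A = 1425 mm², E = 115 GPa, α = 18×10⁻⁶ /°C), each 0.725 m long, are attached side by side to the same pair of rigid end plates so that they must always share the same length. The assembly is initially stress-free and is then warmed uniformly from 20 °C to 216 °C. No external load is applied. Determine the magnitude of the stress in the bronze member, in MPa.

σ ≈ 69.8 MPa (tensile)

The magnesium alloy has the larger α, so on heating it would change length more than the bronze if both were free. The rigid plates force a common final length, so the magnesium alloy is put into compression and the bronze into tension, with equal and opposite forces P (no external load).
Setting the final lengths equal and cancelling L: (α₁ − α₂)ΔT = P/(A₁E₁) + P/(A₂E₂).
|α₁ − α₂|·ΔT = 8×10⁻⁶ × 196 = 0.001568.
1/(A₁E₁) + 1/(A₂E₂) = 1/(2250×46×10³) + 1/(1425×115×10³) = 1.576×10⁻⁸ N⁻¹.
P = 0.001568 / 1.576×10⁻⁸ = 99470 N = 99.47 kN.
σ_{bronze} = P/A₂ = 99470/1425 = 69.8 MPa, tensile.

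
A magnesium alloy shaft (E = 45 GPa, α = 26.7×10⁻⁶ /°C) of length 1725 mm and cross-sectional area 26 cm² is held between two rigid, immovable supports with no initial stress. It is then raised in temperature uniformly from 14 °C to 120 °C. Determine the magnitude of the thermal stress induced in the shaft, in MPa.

With length fixed, the mechanical strain must cancel the thermal strain αΔT = 26.7×10⁻⁶ × 106 = 2830.2×10⁻⁶.
Hence σ = E·αΔT = 45×10³ × 2830.2×10⁻⁶ = 127.4 MPa, compressive.

σ ≈ 127 MPa (compressive)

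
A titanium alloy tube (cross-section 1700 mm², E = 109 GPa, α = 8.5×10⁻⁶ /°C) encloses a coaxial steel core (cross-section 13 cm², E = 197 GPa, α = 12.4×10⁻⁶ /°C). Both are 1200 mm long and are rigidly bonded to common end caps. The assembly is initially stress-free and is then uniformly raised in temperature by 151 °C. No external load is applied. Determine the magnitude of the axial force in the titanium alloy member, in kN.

The steel has the larger α, so on heating it would change length more than the titanium alloy if both were free. The rigid plates force a common final length, so the steel is put into compression and the titanium alloy into tension, with equal and opposite forces P (no external load).
Equating the net (thermal + elastic) strains gives |α₁ − α₂|·ΔT = P·[1/(A₁E₁) + 1/(A₂E₂)].
|α₁ − α₂|·ΔT = 3.9×10⁻⁶ × 151 = 0.0005889.
1/(A₁E₁) + 1/(A₂E₂) = 1/(1700×109×10³) + 1/(1300×197×10³) = 9.301×10⁻⁹ N⁻¹.
P = 0.0005889 / 9.301×10⁻⁹ = 63310 N = 63.31 kN.

P ≈ 63.3 kN (tensile in the titanium alloy)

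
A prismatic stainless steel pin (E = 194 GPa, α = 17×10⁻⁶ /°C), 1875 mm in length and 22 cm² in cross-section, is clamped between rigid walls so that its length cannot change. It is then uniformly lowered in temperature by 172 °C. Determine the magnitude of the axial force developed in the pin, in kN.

P ≈ 1250 kN (tensile)

The ends cannot move, so σ = EαΔT = 194×10³ × 17×10⁻⁶ × 172 = 567.3 MPa.
Axial force P = σA = 567.3 × 2200 = 1.248×10⁶ N = 1248 kN, tensile.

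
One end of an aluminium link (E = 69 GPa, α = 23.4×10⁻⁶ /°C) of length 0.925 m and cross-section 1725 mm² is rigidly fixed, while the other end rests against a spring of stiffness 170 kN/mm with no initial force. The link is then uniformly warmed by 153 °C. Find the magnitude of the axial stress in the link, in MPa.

σ ≈ 141 MPa (compressive)

Free thermal expansion: δ_free = αΔT L = 23.4×10⁻⁶ × 153 × 925 = 3.312 mm.
With a force P in the spring, the elastic change of the link is PL/(AE) and that of the spring is P/k; compatibility requires their sum to equal δ_free.
P [ L/(AE) + 1/k ] = δ_free → P [ 925/(1725×69×10³) + 1/(170×10³) ] = 3.312.
P = 3.312 / 1.365×10⁻⁵ = 242500 N.
σ = P/A = 242500/1725 = 140.6 MPa.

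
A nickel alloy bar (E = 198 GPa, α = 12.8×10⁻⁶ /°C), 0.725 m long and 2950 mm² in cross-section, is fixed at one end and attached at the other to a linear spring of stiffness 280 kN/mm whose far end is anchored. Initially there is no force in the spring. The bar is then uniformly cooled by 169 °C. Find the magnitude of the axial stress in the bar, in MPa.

σ ≈ 110 MPa (tensile)

Free thermal contraction: δ_free = αΔT L = 12.8×10⁻⁶ × 169 × 725 = 1.568 mm.
Let P be the tensile force in the spring. The bar extends elastically by PL/(AE) and the spring stretches by P/k; together these equal δ_free.
P [ L/(AE) + 1/k ] = δ_free → P [ 725/(2950×198×10³) + 1/(280×10³) ] = 1.568.
P = 1.568 / 4.813×10⁻⁶ = 325900 N.
σ = P/A = 325900/2950 = 110.5 MPa.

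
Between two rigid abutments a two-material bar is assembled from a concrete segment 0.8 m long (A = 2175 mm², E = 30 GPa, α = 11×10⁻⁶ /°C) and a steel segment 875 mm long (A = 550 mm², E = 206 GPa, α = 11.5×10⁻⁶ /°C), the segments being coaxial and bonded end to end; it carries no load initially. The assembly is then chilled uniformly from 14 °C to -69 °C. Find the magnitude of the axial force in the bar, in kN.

P ≈ 78.3 kN (tensile)

With the walls removed the bar would change length by δ_free = Σ αᵢΔT Lᵢ = 11×10⁻⁶×83×800 + 11.5×10⁻⁶×83×875 = 1.566 mm.
Since the ends are fixed, an axial force P builds up, equal in every segment, with P · Σ Lᵢ/(AᵢEᵢ) = δ_free.
The series flexibility is Σ Lᵢ/(AᵢEᵢ) = 800/(2175×30×10³) + 875/(550×206×10³) = 1.998×10⁻⁵ mm/N.
Hence P = δ_free / Σ(L/AE) = 1.566/1.998×10⁻⁵ = 78.34 kN (tensile).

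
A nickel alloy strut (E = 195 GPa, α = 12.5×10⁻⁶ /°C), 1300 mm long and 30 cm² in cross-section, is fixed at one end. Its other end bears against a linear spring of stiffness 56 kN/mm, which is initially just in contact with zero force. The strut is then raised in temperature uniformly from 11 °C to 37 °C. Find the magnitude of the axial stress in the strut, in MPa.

σ ≈ 7.01 MPa (compressive)

If the spring were absent the strut would lengthen by αΔT L = 12.5×10⁻⁶ × 26 × 1300 = 0.4225 mm.
With a force P in the spring, the elastic change of the strut is PL/(AE) and that of the spring is P/k; compatibility requires their sum to equal δ_free.
P [ L/(AE) + 1/k ] = δ_free → P [ 1300/(3000×195×10³) + 1/(56×10³) ] = 0.4225.
P = 0.4225 / 2.008×10⁻⁵ = 21040 N.
σ = P/A = 21040/3000 = 7.014 MPa.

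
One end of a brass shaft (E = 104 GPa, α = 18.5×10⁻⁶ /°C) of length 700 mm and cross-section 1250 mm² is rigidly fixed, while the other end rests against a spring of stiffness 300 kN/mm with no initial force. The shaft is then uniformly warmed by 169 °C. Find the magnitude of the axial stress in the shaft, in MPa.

σ ≈ 201 MPa (compressive)

If the spring were absent the shaft would lengthen by αΔT L = 18.5×10⁻⁶ × 169 × 700 = 2.189 mm.
With a force P in the spring, the elastic change of the shaft is PL/(AE) and that of the spring is P/k; compatibility requires their sum to equal δ_free.
P [ L/(AE) + 1/k ] = δ_free → P [ 700/(1250×104×10³) + 1/(300×10³) ] = 2.189.
P = 2.189 / 8.718×10⁻⁶ = 251000 N.
σ = P/A = 251000/1250 = 200.8 MPa.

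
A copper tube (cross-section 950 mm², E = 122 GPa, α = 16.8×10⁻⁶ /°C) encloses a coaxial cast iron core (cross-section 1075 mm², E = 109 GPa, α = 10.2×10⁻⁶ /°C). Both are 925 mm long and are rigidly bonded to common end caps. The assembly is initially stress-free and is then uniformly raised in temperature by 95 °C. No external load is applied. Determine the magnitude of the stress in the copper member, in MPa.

σ ≈ 38.5 MPa (compressive)

The copper has the larger α, so on heating it would change length more than the cast iron if both were free. The rigid plates force a common final length, so the copper is put into compression and the cast iron into tension, with equal and opposite forces P (no external load).
Compatibility of the two members (thermal + elastic change equal): (α₁ − α₂)ΔT = P·[1/(A₁E₁) + 1/(A₂E₂)].
|α₁ − α₂|·ΔT = 6.6×10⁻⁶ × 95 = 0.000627.
1/(A₁E₁) + 1/(A₂E₂) = 1/(950×122×10³) + 1/(1075×109×10³) = 1.716×10⁻⁸ N⁻¹.
P = 0.000627 / 1.716×10⁻⁸ = 36530 N = 36.53 kN.
σ_{copper} = P/A₁ = 36530/950 = 38.46 MPa, compressive.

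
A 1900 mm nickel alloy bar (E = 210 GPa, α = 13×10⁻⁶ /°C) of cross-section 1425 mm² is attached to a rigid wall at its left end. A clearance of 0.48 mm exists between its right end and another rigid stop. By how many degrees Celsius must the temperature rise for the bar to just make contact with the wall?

ΔT ≈ 19.4 °C

Contact occurs when the free expansion equals the gap: αΔT L = 0.48 mm.
ΔT = 0.48 / (13×10⁻⁶ × 1900) = 19.43 °C.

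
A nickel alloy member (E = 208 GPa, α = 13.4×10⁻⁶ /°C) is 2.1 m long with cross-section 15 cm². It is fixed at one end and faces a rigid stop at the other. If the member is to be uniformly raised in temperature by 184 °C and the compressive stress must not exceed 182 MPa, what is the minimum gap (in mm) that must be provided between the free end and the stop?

g ≈ 3.34 mm

Free expansion if unrestrained: δ_free = αΔT L = 13.4×10⁻⁶ × 184 × 2100 = 5.178 mm.
At the allowable stress the elastic shortening the wall may impose is σL/E = 182 × 2100 / (208×10³) = 1.837 mm.
So the gap has to take up the difference, g_min = δ_free − σL/E = 5.178 − 1.837 = 3.34 mm.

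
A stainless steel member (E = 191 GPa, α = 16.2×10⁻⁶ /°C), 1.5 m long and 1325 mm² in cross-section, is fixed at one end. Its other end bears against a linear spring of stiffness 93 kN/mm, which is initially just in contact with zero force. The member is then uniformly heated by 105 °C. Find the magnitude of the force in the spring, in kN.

If the spring were absent the member would lengthen by αΔT L = 16.2×10⁻⁶ × 105 × 1500 = 2.551 mm.
With a force P in the spring, the elastic change of the member is PL/(AE) and that of the spring is P/k; compatibility requires their sum to equal δ_free.
P [ L/(AE) + 1/k ] = δ_free → P [ 1500/(1325×191×10³) + 1/(93×10³) ] = 2.551.
P = 2.551 / 1.668×10⁻⁵ = 153000 N.

P ≈ 153 kN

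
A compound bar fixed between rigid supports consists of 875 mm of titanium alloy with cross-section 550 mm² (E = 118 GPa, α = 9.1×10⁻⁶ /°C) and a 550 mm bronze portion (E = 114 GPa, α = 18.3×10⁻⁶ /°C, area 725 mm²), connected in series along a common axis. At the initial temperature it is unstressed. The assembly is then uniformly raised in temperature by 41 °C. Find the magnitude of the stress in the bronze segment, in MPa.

σ ≈ 50.6 MPa (compressive)

If the supports were absent, the total length change would be Σ αᵢΔT Lᵢ = 9.1×10⁻⁶×41×875 + 18.3×10⁻⁶×41×550 = 0.7391 mm.
Since the ends are fixed, an axial force P builds up, equal in every segment, with P · Σ Lᵢ/(AᵢEᵢ) = δ_free.
The series flexibility is Σ Lᵢ/(AᵢEᵢ) = 875/(550×118×10³) + 550/(725×114×10³) = 2.014×10⁻⁵ mm/N.
So P = 0.7391 / 2.014×10⁻⁵ = 36.71 kN, compressive.
σ_{bronze} = P / A = 36710 / 725 = 50.63 MPa.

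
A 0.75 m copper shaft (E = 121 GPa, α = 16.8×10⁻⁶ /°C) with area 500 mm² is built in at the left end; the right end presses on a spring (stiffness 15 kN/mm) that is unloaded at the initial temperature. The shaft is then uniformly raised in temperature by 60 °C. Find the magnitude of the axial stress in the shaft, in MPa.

σ ≈ 19.1 MPa (compressive)

The unrestrained thermal change is αΔT L = 16.8×10⁻⁶ × 60 × 750 = 0.756 mm.
With a force P in the spring, the elastic change of the shaft is PL/(AE) and that of the spring is P/k; compatibility requires their sum to equal δ_free.
So P = δ_free / [L/(AE) + 1/k] = 0.756 / [ 750/(500×121×10³) + 1/(15×10³) ].
P = 0.756 / 7.906×10⁻⁵ = 9562 N.
σ = P/A = 9562/500 = 19.12 MPa.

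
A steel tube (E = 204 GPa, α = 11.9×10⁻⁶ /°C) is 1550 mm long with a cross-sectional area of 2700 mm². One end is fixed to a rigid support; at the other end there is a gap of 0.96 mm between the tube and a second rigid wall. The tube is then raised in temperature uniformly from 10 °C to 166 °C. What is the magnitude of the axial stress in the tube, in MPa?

Free thermal elongation = αΔT L = 11.9×10⁻⁶ × 156 × 1550 = 2.877 mm.
This exceeds the 0.96 mm gap, so the wall pushes back. The portion of expansion that must be recovered elastically is δ_free − gap = 2.877 − 0.96 = 1.917 mm.
Compatibility: PL/(AE) = 1.917 mm, so σ = P/A = E × (1.917/1550) = 252.4 MPa.

σ ≈ 252 MPa (compressive)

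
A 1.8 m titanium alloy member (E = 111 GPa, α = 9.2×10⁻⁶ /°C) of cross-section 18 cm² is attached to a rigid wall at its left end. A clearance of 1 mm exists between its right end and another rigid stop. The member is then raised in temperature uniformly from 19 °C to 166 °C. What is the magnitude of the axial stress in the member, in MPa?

σ ≈ 88.4 MPa (compressive)

Unrestrained expansion: δ_free = αΔT L = 9.2×10⁻⁶ × 147 × 1800 = 2.434 mm.
This exceeds the 1 mm gap, so the wall pushes back. The portion of expansion that must be recovered elastically is δ_free − gap = 2.434 − 1 = 1.434 mm.
That suppressed elongation corresponds to σ = E·Δ/L = 111×10³ × 1.434/1800 = 88.45 MPa.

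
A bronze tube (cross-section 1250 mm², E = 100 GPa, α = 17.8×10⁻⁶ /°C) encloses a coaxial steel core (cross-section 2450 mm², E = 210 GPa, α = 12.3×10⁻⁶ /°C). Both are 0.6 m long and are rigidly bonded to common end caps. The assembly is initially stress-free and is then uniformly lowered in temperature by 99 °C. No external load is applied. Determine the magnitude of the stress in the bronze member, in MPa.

Equilibrium of a rigid end plate with no external load gives equal and opposite internal forces ±P in the two members. Since α_{bronze} > α_{steel}, cooling drives the bronze into tension and the steel into compression.
Setting the final lengths equal and cancelling L: (α₁ − α₂)ΔT = P/(A₁E₁) + P/(A₂E₂).
|α₁ − α₂|·ΔT = 5.5×10⁻⁶ × 99 = 0.0005445.
1/(A₁E₁) + 1/(A₂E₂) = 1/(1250×100×10³) + 1/(2450×210×10³) = 9.944×10⁻⁹ N⁻¹.
So P = 0.0005445 / 9.944×10⁻⁹ = 54.76 kN.
σ_{bronze} = P/A₁ = 54760/1250 = 43.81 MPa, tensile.

σ ≈ 43.8 MPa (tensile)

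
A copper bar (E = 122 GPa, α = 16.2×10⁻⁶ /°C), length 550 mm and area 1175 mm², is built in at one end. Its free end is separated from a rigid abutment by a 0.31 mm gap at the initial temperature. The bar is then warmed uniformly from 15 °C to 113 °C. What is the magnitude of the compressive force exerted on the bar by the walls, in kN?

Unrestrained expansion: δ_free = αΔT L = 16.2×10⁻⁶ × 98 × 550 = 0.8732 mm.
This exceeds the 0.31 mm gap, so the wall pushes back. The portion of expansion that must be recovered elastically is δ_free − gap = 0.8732 − 0.31 = 0.5632 mm.
That suppressed elongation corresponds to σ = E·Δ/L = 122×10³ × 0.5632/550 = 124.9 MPa.
Force on the wall = σA = 124.9 × 1175 mm² = 146.8 kN.

P ≈ 147 kN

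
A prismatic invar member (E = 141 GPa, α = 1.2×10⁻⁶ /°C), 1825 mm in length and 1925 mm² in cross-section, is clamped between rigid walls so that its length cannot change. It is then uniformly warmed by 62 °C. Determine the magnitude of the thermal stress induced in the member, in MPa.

σ ≈ 10.5 MPa (compressive)

The supports are rigid, so the total axial strain is zero. The restrained thermal strain is ε = αΔT = 1.2×10⁻⁶ × 62 = 74.4×10⁻⁶.
σ = EαΔT = 141×10³ × 1.2×10⁻⁶ × 62 = 10.49 MPa (compressive; the member is trying to expand).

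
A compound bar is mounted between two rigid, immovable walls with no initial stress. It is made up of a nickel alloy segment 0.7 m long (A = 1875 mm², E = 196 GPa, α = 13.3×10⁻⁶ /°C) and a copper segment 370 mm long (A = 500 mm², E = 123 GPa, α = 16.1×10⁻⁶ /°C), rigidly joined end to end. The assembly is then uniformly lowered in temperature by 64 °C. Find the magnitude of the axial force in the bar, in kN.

If the supports were absent, the total length change would be Σ αᵢΔT Lᵢ = 13.3×10⁻⁶×64×700 + 16.1×10⁻⁶×64×370 = 0.9771 mm.
The rigid supports impose zero overall length change; the single axial force P common to all segments must satisfy P Σ Lᵢ/(AᵢEᵢ) = δ_free.
Σ Lᵢ/(AᵢEᵢ) = 700/(1875×196×10³) + 370/(500×123×10³) = 7.921×10⁻⁶ mm/N.
P = 0.9771 / 7.921×10⁻⁶ = 123400 N = 123.4 kN, tensile.

P ≈ 123 kN (tensile)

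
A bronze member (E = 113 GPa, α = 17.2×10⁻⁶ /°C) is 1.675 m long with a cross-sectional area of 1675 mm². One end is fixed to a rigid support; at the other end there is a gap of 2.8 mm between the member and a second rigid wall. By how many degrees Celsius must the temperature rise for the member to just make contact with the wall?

ΔT ≈ 97.2 °C

Contact occurs when the free expansion equals the gap: αΔT L = 2.8 mm.
ΔT = 2.8 / (17.2×10⁻⁶ × 1675) = 97.19 °C.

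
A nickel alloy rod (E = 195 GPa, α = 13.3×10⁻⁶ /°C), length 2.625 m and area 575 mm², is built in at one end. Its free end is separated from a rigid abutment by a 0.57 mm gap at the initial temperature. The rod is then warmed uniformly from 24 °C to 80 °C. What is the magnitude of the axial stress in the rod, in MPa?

Unrestrained expansion: δ_free = αΔT L = 13.3×10⁻⁶ × 56 × 2625 = 1.955 mm.
This exceeds the 0.57 mm gap, so the wall pushes back. The portion of expansion that must be recovered elastically is δ_free − gap = 1.955 − 0.57 = 1.385 mm.
So σ = E(δ_free − g)/L = 195×10³ × 1.385/2625 = 102.9 MPa.

σ ≈ 103 MPa (compressive)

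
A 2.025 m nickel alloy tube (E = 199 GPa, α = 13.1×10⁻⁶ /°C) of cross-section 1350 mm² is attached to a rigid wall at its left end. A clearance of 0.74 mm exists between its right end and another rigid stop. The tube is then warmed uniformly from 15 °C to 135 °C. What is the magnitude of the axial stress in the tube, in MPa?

Unrestrained expansion: δ_free = αΔT L = 13.1×10⁻⁶ × 120 × 2025 = 3.183 mm.
This exceeds the 0.74 mm gap, so the wall pushes back. The portion of expansion that must be recovered elastically is δ_free − gap = 3.183 − 0.74 = 2.443 mm.
That suppressed elongation corresponds to σ = E·Δ/L = 199×10³ × 2.443/2025 = 240.1 MPa.

σ ≈ 240 MPa (compressive)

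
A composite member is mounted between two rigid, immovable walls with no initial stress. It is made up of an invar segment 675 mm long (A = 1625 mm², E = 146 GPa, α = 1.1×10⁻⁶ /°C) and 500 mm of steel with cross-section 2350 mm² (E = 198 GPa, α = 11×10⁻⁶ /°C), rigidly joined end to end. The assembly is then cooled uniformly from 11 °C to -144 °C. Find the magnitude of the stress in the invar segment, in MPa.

With the walls removed the bar would change length by δ_free = Σ αᵢΔT Lᵢ = 1.1×10⁻⁶×155×675 + 11×10⁻⁶×155×500 = 0.9676 mm.
The rigid supports impose zero overall length change; the single axial force P common to all segments must satisfy P Σ Lᵢ/(AᵢEᵢ) = δ_free.
The series flexibility is Σ Lᵢ/(AᵢEᵢ) = 675/(1625×146×10³) + 500/(2350×198×10³) = 3.92×10⁻⁶ mm/N.
P = 0.9676 / 3.92×10⁻⁶ = 246900 N = 246.9 kN, tensile.
σ_{invar} = P / A = 246900 / 1625 = 151.9 MPa.

σ ≈ 152 MPa (tensile)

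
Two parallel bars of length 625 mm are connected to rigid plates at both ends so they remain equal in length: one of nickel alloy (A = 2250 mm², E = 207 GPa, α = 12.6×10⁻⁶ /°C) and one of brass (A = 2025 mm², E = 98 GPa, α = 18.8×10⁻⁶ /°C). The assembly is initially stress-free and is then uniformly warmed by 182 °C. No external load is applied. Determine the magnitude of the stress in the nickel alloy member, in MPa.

Both members must finish at the same length. With the larger α, the brass tends to over-expand; the plates restrain it, putting the brass in compression and the nickel alloy in tension. With no external load the two internal forces are equal and opposite, magnitude P.
Setting the final lengths equal and cancelling L: (α₁ − α₂)ΔT = P/(A₁E₁) + P/(A₂E₂).
|α₁ − α₂|·ΔT = 6.2×10⁻⁶ × 182 = 0.001128.
1/(A₁E₁) + 1/(A₂E₂) = 1/(2250×207×10³) + 1/(2025×98×10³) = 7.186×10⁻⁹ N⁻¹.
So P = 0.001128 / 7.186×10⁻⁹ = 157 kN.
σ_{nickel alloy} = P/A₁ = 157000/2250 = 69.79 MPa, tensile.

σ ≈ 69.8 MPa (tensile)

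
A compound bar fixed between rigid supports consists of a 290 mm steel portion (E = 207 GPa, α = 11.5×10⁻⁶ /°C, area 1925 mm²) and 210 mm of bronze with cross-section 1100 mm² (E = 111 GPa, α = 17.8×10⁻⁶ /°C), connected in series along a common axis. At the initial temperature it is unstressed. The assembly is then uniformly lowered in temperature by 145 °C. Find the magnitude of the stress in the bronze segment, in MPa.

σ ≈ 381 MPa (tensile)

If the supports were absent, the total length change would be Σ αᵢΔT Lᵢ = 11.5×10⁻⁶×145×290 + 17.8×10⁻⁶×145×210 = 1.026 mm.
The walls prevent any net length change, so an axial force P (same in every segment) develops. Compatibility: P · Σ Lᵢ/(AᵢEᵢ) = δ_free.
The series flexibility is Σ Lᵢ/(AᵢEᵢ) = 290/(1925×207×10³) + 210/(1100×111×10³) = 2.448×10⁻⁶ mm/N.
P = 1.026 / 2.448×10⁻⁶ = 419000 N = 419 kN, tensile.
σ_{bronze} = P / A = 419000 / 1100 = 380.9 MPa.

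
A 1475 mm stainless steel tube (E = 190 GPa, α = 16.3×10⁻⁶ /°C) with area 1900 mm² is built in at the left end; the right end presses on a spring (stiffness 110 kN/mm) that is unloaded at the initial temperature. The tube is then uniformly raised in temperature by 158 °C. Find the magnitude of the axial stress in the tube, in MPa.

Free thermal expansion: δ_free = αΔT L = 16.3×10⁻⁶ × 158 × 1475 = 3.799 mm.
Let P be the compressive force at the spring. The tube shortens elastically by PL/(AE) and the spring compresses by P/k; together these equal δ_free.
P [ L/(AE) + 1/k ] = δ_free → P [ 1475/(1900×190×10³) + 1/(110×10³) ] = 3.799.
P = 3.799 / 1.318×10⁻⁵ = 288300 N.
σ = P/A = 288300/1900 = 151.7 MPa.

σ ≈ 152 MPa (compressive)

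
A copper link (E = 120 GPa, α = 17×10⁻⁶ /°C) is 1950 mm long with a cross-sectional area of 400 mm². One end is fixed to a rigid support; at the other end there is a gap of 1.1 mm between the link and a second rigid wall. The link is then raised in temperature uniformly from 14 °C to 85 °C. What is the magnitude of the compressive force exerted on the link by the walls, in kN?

If the wall were absent the link would grow by αΔT L = 17×10⁻⁶ × 71 × 1950 = 2.354 mm.
The gap closes (δ_free > 1.1 mm) and the wall then resists a further 2.354 − 1.1 = 1.254 mm of expansion.
Compatibility: PL/(AE) = 1.254 mm, so σ = P/A = E × (1.254/1950) = 77.15 MPa.
Force on the wall = σA = 77.15 × 400 mm² = 30.86 kN.

P ≈ 30.9 kN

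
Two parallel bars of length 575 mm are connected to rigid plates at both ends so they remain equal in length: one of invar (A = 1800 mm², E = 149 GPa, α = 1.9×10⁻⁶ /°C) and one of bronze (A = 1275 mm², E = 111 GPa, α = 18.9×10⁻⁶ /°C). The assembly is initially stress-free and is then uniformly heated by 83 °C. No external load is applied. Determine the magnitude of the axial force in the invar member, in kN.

P ≈ 131 kN (tensile in the invar)

Equilibrium of a rigid end plate with no external load gives equal and opposite internal forces ±P in the two members. Since α_{bronze} > α_{invar}, heating drives the bronze into compression and the invar into tension.
Setting the final lengths equal and cancelling L: (α₁ − α₂)ΔT = P/(A₁E₁) + P/(A₂E₂).
|α₁ − α₂|·ΔT = 17×10⁻⁶ × 83 = 0.001411.
1/(A₁E₁) + 1/(A₂E₂) = 1/(1800×149×10³) + 1/(1275×111×10³) = 1.079×10⁻⁸ N⁻¹.
P = 0.001411 / 1.079×10⁻⁸ = 130700 N = 130.7 kN.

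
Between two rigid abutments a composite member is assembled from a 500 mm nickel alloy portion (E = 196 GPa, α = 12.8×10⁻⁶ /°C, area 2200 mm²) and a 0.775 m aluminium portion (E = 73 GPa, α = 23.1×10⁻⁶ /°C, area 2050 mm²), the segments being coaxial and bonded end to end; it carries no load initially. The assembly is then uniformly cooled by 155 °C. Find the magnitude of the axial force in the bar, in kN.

With the walls removed the bar would change length by δ_free = Σ αᵢΔT Lᵢ = 12.8×10⁻⁶×155×500 + 23.1×10⁻⁶×155×775 = 3.767 mm.
The rigid supports impose zero overall length change; the single axial force P common to all segments must satisfy P Σ Lᵢ/(AᵢEᵢ) = δ_free.
Σ Lᵢ/(AᵢEᵢ) = 500/(2200×196×10³) + 775/(2050×73×10³) = 6.338×10⁻⁶ mm/N.
P = 3.767 / 6.338×10⁻⁶ = 594300 N = 594.3 kN, tensile.

P ≈ 594 kN (tensile)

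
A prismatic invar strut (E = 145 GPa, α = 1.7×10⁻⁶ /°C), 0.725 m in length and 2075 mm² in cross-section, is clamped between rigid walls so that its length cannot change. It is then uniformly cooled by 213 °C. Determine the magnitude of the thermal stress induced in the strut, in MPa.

With length fixed, the mechanical strain must cancel the thermal strain αΔT = 1.7×10⁻⁶ × 213 = 362.1×10⁻⁶.
Hence σ = E·αΔT = 145×10³ × 362.1×10⁻⁶ = 52.5 MPa, tensile.

σ ≈ 52.5 MPa (tensile)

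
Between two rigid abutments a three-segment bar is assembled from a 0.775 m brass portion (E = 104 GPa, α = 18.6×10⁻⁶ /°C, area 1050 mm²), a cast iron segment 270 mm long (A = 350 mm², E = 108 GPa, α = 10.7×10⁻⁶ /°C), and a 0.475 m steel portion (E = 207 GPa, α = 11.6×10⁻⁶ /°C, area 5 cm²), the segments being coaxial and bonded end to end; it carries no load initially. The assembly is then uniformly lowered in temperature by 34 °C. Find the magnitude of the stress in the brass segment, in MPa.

σ ≈ 39.2 MPa (tensile)

If the supports were absent, the total length change would be Σ αᵢΔT Lᵢ = 18.6×10⁻⁶×34×775 + 10.7×10⁻⁶×34×270 + 11.6×10⁻⁶×34×475 = 0.7757 mm.
Since the ends are fixed, an axial force P builds up, equal in every segment, with P · Σ Lᵢ/(AᵢEᵢ) = δ_free.
The series flexibility is Σ Lᵢ/(AᵢEᵢ) = 775/(1050×104×10³) + 270/(350×108×10³) + 475/(500×207×10³) = 1.883×10⁻⁵ mm/N.
So P = 0.7757 / 1.883×10⁻⁵ = 41.2 kN, tensile.
σ_{brass} = P / A = 41200 / 1050 = 39.23 MPa.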